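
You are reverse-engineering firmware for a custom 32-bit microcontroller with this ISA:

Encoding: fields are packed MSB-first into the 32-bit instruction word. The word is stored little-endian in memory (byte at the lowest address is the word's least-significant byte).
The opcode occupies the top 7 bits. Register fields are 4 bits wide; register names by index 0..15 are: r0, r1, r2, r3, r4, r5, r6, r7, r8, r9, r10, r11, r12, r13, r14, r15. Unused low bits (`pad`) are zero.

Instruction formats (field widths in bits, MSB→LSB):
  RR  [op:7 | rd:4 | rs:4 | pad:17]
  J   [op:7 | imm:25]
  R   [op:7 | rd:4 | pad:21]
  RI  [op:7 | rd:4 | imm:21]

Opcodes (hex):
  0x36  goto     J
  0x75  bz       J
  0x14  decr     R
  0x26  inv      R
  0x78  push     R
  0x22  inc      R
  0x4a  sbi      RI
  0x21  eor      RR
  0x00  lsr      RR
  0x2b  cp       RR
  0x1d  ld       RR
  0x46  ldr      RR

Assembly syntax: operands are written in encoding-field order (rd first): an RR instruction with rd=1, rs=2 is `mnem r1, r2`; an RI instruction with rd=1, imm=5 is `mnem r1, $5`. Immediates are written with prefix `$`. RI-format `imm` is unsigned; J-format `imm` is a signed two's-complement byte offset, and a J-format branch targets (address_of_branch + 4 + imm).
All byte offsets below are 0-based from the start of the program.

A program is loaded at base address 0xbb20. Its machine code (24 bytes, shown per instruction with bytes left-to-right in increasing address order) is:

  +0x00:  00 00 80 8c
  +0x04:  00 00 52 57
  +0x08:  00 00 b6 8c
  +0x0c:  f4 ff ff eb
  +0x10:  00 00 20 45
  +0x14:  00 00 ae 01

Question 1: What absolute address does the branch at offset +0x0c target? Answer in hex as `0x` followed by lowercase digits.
+0x0c: f4 ff ff eb ⇒ word 0xebfffff4 (little)
  top 7b → 0x75 → bz [J]
  imm@[24:0]=0x1fffff4 (s25→-12) ⇒ $-12
  target = base 0xbb20 + off 0x0c + 4 + imm -12 = 0xbb24

0xbb24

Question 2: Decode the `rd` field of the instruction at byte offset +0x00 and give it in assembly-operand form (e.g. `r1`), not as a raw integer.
@+00  little-endian(00 00 80 8c) = 0x8c800000
  op=0x8c800000>>25=0x46 ⇒ ldr (RR)
  [24:21] rd=4 = r4
  [20:17] rs=0 = r0

r4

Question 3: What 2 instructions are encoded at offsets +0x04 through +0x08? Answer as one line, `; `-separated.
+0x04: 00 00 52 57 ⇒ word 0x57520000 (little)
  opcode bits[31:25]=0x2b: cp/RR
  rd: (w>>21)&0xf=0xa → r10
  rs: (w>>17)&0xf=0x9 → r9
+0x08: 00 00 b6 8c ⇒ word 0x8cb60000 (little)
  opcode bits[31:25]=0x46: ldr/RR
  rd: (w>>21)&0xf=0x5 → r5
  rs: (w>>17)&0xf=0xb → r11

cp r10, r9; ldr r5, r11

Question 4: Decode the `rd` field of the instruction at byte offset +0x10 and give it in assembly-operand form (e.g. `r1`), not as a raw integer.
r9

+0x10: 00 00 20 45 ⇒ word 0x45200000 (little)
  opcode bits[31:25]=0x22: inc/R
  [24:21] rd=9 = r9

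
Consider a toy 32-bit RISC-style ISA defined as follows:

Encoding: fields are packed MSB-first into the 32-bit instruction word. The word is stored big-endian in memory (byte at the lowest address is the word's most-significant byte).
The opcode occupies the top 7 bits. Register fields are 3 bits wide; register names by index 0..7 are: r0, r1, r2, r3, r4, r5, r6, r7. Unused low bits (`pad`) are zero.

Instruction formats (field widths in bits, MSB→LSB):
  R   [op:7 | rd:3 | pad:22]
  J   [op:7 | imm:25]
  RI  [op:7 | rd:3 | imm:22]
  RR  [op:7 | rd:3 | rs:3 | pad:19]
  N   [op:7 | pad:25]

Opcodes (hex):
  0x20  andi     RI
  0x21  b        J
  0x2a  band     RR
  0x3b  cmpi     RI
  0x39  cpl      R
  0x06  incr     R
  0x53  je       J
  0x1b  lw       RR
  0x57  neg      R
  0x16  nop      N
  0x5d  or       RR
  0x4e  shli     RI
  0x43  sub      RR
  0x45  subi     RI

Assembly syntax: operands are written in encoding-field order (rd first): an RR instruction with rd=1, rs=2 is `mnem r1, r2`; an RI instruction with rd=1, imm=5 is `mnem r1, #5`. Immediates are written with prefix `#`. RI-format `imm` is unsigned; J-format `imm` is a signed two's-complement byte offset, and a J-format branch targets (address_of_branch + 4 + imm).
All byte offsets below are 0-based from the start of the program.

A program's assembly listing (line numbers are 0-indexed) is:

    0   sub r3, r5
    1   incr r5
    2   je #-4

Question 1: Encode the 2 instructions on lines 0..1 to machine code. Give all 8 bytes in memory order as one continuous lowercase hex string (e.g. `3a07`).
86e800000d400000

line 0 (sub): pack op=0x43:7|rd=3:3|rs=5:3|pad=0:19 = 0x86e80000; big→ 86 e8 00 00
line 1 (incr): pack op=0x6:7|rd=5:3|pad=0:22 = 0x0d400000; big→ 0d 40 00 00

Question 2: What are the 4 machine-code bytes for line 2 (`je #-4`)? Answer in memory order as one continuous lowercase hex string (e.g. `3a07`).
L2: je op=0x53:7|imm=-4:25 ⇒ 0xa7fffffc ⇒ big a7 ff ff fc

a7fffffc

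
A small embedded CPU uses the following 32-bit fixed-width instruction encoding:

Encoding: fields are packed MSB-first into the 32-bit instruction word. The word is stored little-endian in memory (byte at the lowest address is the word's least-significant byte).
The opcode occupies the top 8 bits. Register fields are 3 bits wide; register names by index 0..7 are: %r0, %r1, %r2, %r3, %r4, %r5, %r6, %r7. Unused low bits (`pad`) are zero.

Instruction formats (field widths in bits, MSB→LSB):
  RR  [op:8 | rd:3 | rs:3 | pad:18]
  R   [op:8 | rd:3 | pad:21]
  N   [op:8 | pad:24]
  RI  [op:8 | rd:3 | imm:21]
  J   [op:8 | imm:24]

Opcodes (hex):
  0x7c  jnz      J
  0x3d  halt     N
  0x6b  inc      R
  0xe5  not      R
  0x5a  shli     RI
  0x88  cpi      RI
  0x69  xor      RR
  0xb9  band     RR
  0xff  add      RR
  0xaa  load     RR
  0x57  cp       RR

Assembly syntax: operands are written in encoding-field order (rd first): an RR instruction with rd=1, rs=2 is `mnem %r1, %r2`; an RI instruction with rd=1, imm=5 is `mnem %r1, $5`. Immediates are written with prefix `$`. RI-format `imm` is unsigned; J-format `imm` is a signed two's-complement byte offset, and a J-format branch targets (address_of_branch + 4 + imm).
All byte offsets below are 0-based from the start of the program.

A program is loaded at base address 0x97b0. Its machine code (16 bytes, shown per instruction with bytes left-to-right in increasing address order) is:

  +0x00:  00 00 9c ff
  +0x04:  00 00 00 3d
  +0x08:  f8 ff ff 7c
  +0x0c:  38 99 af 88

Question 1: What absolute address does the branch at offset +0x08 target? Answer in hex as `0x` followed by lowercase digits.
0x97b4

@+08  little-endian(f8 ff ff 7c) = 0x7cfffff8
  opcode bits[31:24]=0x7c: jnz/J
  imm@[23:0]=0xfffff8 (s24→-8) ⇒ $-8
  target = base 0x97b0 + off 0x08 + 4 + imm -8 = 0x97b4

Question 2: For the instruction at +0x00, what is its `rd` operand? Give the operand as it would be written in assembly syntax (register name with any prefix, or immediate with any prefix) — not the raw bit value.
%r4

+0x00: 00 00 9c ff ⇒ word 0xff9c0000 (little)
  op=0xff9c0000>>24=0xff ⇒ add (RR)
  rd: (w>>21)&0x7=0x4 → %r4
  rs: (w>>18)&0x7=0x7 → %r7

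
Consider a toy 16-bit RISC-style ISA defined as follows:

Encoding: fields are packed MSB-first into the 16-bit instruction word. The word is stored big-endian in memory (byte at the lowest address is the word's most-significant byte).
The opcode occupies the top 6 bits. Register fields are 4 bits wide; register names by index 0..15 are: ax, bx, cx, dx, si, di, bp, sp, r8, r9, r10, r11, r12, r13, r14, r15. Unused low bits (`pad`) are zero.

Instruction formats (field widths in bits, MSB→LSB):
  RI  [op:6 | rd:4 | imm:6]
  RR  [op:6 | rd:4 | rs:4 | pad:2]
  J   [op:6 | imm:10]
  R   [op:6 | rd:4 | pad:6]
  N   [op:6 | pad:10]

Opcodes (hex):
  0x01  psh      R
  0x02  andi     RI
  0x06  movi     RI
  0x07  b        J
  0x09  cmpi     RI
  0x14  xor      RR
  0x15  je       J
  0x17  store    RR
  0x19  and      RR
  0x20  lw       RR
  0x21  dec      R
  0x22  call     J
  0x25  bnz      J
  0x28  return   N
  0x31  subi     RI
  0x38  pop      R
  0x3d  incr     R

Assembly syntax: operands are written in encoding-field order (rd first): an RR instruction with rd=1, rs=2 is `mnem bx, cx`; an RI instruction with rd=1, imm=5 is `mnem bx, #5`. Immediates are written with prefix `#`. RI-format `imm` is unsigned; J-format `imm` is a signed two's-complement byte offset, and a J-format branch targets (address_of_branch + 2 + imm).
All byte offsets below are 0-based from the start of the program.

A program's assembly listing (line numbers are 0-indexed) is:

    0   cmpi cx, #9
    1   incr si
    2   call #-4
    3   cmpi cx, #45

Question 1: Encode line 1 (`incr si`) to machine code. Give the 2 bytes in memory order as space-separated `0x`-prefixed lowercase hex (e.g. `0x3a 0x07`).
0xf5 0x00

L1: incr op=0x3d:6|rd=4:4|pad=0:6 ⇒ 0xf500 ⇒ big f5 00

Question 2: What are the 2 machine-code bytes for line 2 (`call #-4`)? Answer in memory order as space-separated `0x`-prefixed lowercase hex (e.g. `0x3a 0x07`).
2. call fields op=0x22:6|imm=-4:10 → word 8bfch → 8b fc

0x8b 0xfc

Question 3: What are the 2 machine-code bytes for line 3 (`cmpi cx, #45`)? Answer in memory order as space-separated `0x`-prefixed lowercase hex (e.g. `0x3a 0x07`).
3. cmpi fields op=0x9:6|rd=2:4|imm=45:6 → word 24adh → 24 ad

0x24 0xad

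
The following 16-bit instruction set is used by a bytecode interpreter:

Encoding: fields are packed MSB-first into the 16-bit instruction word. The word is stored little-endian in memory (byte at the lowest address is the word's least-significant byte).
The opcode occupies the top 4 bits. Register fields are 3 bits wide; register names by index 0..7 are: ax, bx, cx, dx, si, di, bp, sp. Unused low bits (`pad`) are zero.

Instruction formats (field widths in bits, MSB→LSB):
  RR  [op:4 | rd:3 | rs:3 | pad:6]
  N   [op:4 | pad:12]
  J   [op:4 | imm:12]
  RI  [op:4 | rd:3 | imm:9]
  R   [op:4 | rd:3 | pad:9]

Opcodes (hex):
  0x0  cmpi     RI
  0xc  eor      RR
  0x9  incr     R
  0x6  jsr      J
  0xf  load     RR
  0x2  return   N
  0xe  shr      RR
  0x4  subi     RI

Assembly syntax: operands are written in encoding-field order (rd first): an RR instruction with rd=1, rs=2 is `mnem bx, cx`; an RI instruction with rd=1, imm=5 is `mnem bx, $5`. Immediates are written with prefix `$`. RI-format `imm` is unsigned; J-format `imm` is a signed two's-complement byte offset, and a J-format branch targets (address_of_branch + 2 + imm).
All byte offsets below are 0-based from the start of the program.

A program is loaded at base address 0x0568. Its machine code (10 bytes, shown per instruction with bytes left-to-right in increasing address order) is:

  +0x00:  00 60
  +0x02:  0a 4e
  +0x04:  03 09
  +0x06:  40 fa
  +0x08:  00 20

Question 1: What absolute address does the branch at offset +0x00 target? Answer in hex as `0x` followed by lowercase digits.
+0x00: 00 60 ⇒ word 0x6000 (little)
  top 4b → 0x6 → jsr [J]
  imm@[11:0]=0x0 ⇒ $0
  target = base 0x0568 + off 0x00 + 2 + imm 0 = 0x056a

0x056a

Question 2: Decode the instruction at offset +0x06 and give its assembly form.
[06] 40 fa → 0xfa40
  op=0xfa40>>12=0xf ⇒ load (RR)
  rd: (w>>9)&0x7=0x5 → di
  rs: (w>>6)&0x7=0x1 → bx

load di, bx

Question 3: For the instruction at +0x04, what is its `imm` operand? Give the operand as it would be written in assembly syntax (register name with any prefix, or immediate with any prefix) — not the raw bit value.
$259

+0x04: 03 09 ⇒ word 0x0903 (little)
  op=0x0903>>12=0x0 ⇒ cmpi (RI)
  rd: (w>>9)&0x7=0x4 → si
  imm: (w>>0)&0x1ff=0x103 → $259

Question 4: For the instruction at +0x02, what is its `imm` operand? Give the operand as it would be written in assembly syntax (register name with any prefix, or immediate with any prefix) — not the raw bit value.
$10

+0x02: 0a 4e ⇒ word 0x4e0a (little)
  op=0x4e0a>>12=0x4 ⇒ subi (RI)
  [11:9] rd=7 = sp
  [8:0] imm=10 = $10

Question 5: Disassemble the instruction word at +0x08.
return

@+08  little-endian(00 20) = 0x2000
  top 4b → 0x2 → return [N]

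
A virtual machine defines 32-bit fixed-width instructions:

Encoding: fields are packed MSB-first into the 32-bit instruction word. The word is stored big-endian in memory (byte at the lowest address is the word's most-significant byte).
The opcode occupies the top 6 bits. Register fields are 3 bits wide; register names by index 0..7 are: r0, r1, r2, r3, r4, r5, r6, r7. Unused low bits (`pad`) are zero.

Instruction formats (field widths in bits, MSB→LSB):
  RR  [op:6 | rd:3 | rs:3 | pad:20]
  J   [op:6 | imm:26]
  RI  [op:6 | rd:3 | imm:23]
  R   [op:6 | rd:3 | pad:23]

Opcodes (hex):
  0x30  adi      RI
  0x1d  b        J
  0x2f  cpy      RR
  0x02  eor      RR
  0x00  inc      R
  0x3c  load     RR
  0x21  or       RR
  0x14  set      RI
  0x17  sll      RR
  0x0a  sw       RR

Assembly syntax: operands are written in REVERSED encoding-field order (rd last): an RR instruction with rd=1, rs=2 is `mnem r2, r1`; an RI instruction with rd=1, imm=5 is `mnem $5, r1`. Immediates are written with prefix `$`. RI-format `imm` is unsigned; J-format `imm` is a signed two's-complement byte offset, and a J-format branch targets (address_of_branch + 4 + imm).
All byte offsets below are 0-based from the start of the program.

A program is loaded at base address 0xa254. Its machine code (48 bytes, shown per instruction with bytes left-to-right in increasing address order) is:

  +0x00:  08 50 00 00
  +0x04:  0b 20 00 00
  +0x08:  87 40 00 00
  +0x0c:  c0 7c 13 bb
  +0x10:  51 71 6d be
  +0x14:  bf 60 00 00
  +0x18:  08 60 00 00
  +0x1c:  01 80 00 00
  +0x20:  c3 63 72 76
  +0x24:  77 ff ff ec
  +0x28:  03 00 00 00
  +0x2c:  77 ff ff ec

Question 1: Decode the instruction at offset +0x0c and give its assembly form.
@+0c  big-endian(c0 7c 13 bb) = 0xc07c13bb
  opcode bits[31:26]=0x30: adi/RI
  rd: (w>>23)&0x7=0x0 → r0
  imm: (w>>0)&0x7fffff=0x7c13bb → $8131515

adi $8131515, r0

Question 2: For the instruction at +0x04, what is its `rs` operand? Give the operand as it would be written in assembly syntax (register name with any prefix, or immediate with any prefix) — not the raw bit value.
@+04  big-endian(0b 20 00 00) = 0x0b200000
  opcode bits[31:26]=0x2: eor/RR
  [25:23] rd=6 = r6
  [22:20] rs=2 = r2

r2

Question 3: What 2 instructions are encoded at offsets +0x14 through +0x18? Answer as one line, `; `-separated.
@+14  big-endian(bf 60 00 00) = 0xbf600000
  top 6b → 0x2f → cpy [RR]
  rd@[25:23]=0x6 ⇒ r6
  rs@[22:20]=0x6 ⇒ r6
@+18  big-endian(08 60 00 00) = 0x08600000
  top 6b → 0x2 → eor [RR]
  rd@[25:23]=0x0 ⇒ r0
  rs@[22:20]=0x6 ⇒ r6

cpy r6, r6; eor r6, r0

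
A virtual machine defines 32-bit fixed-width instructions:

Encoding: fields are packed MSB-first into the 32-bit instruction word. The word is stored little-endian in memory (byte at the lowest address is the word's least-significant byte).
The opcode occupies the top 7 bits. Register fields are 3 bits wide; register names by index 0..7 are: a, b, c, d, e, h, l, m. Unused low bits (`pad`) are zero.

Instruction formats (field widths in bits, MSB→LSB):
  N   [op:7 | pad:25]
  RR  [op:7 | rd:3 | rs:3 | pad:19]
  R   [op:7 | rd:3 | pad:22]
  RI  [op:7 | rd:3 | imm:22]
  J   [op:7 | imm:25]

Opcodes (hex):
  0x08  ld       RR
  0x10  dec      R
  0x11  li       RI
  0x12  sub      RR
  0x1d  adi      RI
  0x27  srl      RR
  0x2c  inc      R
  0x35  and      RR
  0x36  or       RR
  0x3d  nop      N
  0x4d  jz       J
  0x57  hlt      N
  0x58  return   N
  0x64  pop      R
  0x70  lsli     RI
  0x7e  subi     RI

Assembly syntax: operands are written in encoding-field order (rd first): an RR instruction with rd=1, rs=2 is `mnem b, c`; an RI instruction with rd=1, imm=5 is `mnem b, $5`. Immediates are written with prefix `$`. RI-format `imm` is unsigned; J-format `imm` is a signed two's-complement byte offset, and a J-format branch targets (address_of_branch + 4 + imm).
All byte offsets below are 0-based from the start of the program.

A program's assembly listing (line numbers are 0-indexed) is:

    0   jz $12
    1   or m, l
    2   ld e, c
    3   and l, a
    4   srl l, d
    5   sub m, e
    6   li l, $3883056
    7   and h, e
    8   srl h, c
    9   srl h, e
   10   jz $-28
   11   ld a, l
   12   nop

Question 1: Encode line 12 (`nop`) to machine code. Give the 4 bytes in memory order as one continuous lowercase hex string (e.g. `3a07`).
0000007a

L12: nop op=0x3d:7|pad=0:25 ⇒ 0x7a000000 ⇒ little 00 00 00 7a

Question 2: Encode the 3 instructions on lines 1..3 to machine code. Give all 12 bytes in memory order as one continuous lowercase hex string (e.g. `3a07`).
1. or fields op=0x36:7|rd=7:3|rs=6:3|pad=0:19 → word 6df00000h → 00 00 f0 6d
2. ld fields op=0x8:7|rd=4:3|rs=2:3|pad=0:19 → word 11100000h → 00 00 10 11
3. and fields op=0x35:7|rd=6:3|rs=0:3|pad=0:19 → word 6b800000h → 00 00 80 6b

0000f06d000010110000806b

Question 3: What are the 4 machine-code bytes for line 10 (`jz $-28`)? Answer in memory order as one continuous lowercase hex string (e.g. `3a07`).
e4ffff9b

10. jz fields op=0x4d:7|imm=-28:25 → word 9bffffe4h → e4 ff ff 9b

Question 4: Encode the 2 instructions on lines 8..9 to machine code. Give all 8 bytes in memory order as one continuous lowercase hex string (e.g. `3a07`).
L8: srl op=0x27:7|rd=5:3|rs=2:3|pad=0:19 ⇒ 0x4f500000 ⇒ little 00 00 50 4f
L9: srl op=0x27:7|rd=5:3|rs=4:3|pad=0:19 ⇒ 0x4f600000 ⇒ little 00 00 60 4f

0000504f0000604f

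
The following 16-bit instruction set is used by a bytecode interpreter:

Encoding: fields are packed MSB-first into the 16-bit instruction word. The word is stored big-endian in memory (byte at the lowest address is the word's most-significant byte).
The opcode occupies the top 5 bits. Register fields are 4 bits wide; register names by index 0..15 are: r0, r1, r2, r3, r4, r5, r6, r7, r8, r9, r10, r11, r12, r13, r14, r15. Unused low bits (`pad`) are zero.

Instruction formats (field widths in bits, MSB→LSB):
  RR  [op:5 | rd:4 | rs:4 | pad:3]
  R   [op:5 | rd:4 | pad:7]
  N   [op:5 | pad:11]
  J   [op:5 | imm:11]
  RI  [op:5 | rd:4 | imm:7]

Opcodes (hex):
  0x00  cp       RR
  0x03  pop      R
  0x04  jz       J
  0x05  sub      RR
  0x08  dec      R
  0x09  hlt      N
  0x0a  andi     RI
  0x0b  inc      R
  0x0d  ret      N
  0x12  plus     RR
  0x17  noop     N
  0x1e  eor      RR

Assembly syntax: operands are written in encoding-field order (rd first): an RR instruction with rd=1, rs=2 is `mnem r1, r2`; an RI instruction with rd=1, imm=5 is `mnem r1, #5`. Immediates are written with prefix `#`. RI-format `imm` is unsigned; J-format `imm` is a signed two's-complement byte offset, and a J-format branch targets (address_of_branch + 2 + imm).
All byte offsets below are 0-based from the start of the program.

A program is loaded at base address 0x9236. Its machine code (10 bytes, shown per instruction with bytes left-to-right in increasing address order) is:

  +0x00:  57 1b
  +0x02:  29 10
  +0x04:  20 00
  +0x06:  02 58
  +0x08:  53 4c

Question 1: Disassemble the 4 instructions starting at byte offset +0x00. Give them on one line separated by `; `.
andi r14, #27; sub r2, r2; jz #0; cp r4, r11

@+00  big-endian(57 1b) = 0x571b
  top 5b → 0xa → andi [RI]
  rd: (w>>7)&0xf=0xe → r14
  imm: (w>>0)&0x7f=0x1b → #27
@+02  big-endian(29 10) = 0x2910
  top 5b → 0x5 → sub [RR]
  rd: (w>>7)&0xf=0x2 → r2
  rs: (w>>3)&0xf=0x2 → r2
@+04  big-endian(20 00) = 0x2000
  top 5b → 0x4 → jz [J]
  imm: (w>>0)&0x7ff=0x0 → #0
@+06  big-endian(02 58) = 0x0258
  top 5b → 0x0 → cp [RR]
  rd: (w>>7)&0xf=0x4 → r4
  rs: (w>>3)&0xf=0xb → r11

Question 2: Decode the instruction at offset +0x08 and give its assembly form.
andi r6, #76

+0x08: 53 4c ⇒ word 0x534c (big)
  opcode bits[15:11]=0xa: andi/RI
  [10:7] rd=6 = r6
  [6:0] imm=76 = #76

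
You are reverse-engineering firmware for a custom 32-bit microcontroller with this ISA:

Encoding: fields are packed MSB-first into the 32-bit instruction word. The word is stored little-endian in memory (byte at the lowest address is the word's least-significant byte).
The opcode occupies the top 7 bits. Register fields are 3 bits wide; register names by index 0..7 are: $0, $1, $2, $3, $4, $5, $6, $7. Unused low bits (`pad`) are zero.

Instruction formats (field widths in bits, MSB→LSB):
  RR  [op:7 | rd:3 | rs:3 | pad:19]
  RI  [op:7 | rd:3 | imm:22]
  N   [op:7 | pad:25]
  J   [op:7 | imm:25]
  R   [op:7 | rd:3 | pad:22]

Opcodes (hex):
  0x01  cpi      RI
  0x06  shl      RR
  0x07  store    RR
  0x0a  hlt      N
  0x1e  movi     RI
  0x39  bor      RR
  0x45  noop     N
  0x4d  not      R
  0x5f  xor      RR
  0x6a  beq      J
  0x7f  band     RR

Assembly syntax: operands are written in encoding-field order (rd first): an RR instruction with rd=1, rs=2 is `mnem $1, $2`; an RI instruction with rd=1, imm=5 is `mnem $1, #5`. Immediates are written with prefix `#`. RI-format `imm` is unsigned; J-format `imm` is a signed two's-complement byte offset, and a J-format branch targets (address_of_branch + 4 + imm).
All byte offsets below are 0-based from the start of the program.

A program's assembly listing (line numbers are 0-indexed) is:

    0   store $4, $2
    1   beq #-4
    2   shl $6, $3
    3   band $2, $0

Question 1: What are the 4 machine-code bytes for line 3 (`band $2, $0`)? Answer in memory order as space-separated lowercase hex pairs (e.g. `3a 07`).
00 00 80 fe

line 3 (band): pack op=0x7f:7|rd=2:3|rs=0:3|pad=0:19 = 0xfe800000; little→ 00 00 80 fe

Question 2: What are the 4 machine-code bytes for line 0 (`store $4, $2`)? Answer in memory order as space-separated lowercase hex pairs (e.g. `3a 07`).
L0: store op=0x7:7|rd=4:3|rs=2:3|pad=0:19 ⇒ 0x0f100000 ⇒ little 00 00 10 0f

00 00 10 0f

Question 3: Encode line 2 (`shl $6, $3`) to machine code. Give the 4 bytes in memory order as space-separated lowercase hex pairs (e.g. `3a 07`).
2. shl fields op=0x6:7|rd=6:3|rs=3:3|pad=0:19 → word 0d980000h → 00 00 98 0d

00 00 98 0d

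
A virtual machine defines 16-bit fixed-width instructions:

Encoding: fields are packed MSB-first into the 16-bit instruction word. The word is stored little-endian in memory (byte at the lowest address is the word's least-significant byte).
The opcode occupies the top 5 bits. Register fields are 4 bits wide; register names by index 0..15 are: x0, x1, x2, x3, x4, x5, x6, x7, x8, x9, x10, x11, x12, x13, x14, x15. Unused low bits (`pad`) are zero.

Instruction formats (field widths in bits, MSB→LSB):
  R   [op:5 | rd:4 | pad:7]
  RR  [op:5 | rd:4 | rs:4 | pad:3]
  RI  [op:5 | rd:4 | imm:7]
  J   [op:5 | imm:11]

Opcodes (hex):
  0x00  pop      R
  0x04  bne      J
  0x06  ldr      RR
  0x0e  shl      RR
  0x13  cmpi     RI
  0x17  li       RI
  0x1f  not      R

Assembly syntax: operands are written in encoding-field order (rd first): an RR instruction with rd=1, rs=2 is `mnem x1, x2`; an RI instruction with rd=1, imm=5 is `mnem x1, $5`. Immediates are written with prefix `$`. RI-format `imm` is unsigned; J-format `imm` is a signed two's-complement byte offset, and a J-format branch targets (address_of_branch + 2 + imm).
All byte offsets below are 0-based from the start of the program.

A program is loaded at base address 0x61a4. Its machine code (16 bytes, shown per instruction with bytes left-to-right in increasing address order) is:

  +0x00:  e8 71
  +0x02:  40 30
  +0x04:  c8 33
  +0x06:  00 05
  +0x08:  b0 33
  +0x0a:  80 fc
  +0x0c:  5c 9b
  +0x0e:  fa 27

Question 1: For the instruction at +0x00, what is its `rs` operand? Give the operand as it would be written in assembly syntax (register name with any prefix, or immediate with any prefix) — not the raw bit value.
x13

@+00  little-endian(e8 71) = 0x71e8
  top 5b → 0xe → shl [RR]
  [10:7] rd=3 = x3
  [6:3] rs=13 = x13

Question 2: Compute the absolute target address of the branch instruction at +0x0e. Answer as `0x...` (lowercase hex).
0x61ae

+0x0e: fa 27 ⇒ word 0x27fa (little)
  opcode bits[15:11]=0x4: bne/J
  imm@[10:0]=0x7fa (s11→-6) ⇒ $-6
  target = base 0x61a4 + off 0x0e + 2 + imm -6 = 0x61ae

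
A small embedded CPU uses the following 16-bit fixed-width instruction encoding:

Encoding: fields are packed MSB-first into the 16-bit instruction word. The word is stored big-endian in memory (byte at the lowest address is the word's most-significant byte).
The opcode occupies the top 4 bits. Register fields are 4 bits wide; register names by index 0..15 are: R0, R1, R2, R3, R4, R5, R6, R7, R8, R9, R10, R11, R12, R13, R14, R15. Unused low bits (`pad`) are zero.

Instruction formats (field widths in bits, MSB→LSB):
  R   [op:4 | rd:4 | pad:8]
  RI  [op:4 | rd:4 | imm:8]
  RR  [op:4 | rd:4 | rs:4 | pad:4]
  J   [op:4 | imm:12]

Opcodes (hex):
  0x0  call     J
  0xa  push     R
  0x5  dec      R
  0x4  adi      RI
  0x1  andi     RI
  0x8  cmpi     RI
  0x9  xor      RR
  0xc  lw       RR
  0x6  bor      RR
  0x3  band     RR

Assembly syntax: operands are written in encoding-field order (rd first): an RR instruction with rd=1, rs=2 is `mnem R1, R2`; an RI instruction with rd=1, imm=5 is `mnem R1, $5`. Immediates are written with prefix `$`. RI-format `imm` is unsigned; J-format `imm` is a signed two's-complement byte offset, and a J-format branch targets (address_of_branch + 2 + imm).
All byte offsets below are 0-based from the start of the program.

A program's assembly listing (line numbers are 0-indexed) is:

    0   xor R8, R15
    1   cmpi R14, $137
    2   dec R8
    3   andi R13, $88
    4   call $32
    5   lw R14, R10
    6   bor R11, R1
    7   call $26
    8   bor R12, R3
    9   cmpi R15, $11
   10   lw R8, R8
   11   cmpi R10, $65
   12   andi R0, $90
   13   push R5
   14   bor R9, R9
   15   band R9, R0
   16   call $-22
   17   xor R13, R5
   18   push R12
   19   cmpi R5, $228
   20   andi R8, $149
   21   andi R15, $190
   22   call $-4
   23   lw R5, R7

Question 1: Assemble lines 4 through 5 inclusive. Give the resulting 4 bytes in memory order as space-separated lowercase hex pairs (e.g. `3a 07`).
4. call fields op=0x0:4|imm=32:12 → word 0020h → 00 20
5. lw fields op=0xc:4|rd=14:4|rs=10:4|pad=0:4 → word cea0h → ce a0

00 20 ce a0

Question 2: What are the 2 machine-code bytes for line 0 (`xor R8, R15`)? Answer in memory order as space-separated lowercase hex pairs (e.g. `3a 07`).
98 f0

0. xor fields op=0x9:4|rd=8:4|rs=15:4|pad=0:4 → word 98f0h → 98 f0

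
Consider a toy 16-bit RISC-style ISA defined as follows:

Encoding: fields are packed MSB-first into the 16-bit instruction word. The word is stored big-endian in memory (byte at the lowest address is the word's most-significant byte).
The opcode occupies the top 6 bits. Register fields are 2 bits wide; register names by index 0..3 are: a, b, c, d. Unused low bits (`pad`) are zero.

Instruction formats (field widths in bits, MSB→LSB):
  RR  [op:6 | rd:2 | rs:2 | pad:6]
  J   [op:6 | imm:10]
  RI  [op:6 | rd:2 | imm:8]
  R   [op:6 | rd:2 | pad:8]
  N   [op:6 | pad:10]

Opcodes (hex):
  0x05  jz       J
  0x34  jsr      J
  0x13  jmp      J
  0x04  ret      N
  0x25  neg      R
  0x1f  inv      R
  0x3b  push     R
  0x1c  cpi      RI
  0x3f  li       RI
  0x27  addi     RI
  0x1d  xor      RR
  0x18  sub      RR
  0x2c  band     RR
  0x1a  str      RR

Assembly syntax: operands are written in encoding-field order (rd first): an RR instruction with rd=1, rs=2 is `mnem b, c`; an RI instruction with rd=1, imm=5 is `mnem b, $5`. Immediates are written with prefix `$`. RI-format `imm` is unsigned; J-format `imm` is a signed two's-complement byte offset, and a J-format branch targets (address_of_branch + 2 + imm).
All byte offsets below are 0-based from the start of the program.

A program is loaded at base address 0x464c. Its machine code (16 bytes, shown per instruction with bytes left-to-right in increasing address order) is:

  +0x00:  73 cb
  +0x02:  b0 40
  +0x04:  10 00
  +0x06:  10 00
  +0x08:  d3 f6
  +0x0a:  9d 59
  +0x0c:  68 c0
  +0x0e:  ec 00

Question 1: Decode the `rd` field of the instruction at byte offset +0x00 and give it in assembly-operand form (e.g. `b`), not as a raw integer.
+0x00: 73 cb ⇒ word 0x73cb (big)
  top 6b → 0x1c → cpi [RI]
  rd: (w>>8)&0x3=0x3 → d
  imm: (w>>0)&0xff=0xcb → $203

d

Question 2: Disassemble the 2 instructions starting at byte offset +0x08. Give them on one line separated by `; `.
+0x08: d3 f6 ⇒ word 0xd3f6 (big)
  opcode bits[15:10]=0x34: jsr/J
  imm@[9:0]=0x3f6 (s10→-10) ⇒ $-10
+0x0a: 9d 59 ⇒ word 0x9d59 (big)
  opcode bits[15:10]=0x27: addi/RI
  rd@[9:8]=0x1 ⇒ b
  imm@[7:0]=0x59 ⇒ $89

jsr $-10; addi b, $89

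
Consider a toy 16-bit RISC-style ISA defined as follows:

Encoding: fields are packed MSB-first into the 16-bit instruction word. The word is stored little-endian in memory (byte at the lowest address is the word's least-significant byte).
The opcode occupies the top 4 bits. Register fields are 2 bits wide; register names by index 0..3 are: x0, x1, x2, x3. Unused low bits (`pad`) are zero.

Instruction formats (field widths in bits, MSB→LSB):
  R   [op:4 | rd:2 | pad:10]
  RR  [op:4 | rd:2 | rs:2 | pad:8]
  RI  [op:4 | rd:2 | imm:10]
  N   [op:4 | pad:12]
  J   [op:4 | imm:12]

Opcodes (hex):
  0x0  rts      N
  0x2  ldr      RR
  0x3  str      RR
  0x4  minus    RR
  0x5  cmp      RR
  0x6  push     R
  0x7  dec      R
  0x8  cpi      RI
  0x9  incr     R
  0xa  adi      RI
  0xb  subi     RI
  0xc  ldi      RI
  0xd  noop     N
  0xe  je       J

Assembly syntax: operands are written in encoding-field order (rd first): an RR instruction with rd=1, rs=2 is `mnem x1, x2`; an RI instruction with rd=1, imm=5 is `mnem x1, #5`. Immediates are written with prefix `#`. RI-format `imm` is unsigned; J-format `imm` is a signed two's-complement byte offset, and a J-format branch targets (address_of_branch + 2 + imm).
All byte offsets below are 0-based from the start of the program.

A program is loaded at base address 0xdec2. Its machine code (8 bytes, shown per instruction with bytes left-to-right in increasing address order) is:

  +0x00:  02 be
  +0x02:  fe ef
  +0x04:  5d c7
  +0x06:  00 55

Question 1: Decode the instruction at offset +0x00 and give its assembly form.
off 0x00: read 02 be as little → 0xbe02
  op=0xbe02>>12=0xb ⇒ subi (RI)
  rd: (w>>10)&0x3=0x3 → x3
  imm: (w>>0)&0x3ff=0x202 → #514

subi x3, #514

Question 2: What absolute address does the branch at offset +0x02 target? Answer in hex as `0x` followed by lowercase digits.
@+02  little-endian(fe ef) = 0xeffe
  opcode bits[15:12]=0xe: je/J
  [11:0] imm=4094 (s12→-2) = #-2
  target = base 0xdec2 + off 0x02 + 2 + imm -2 = 0xdec4

0xdec4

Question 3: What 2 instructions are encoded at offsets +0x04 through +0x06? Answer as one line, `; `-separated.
ldi x1, #861; cmp x1, x1

@+04  little-endian(5d c7) = 0xc75d
  top 4b → 0xc → ldi [RI]
  rd: (w>>10)&0x3=0x1 → x1
  imm: (w>>0)&0x3ff=0x35d → #861
@+06  little-endian(00 55) = 0x5500
  top 4b → 0x5 → cmp [RR]
  rd: (w>>10)&0x3=0x1 → x1
  rs: (w>>8)&0x3=0x1 → x1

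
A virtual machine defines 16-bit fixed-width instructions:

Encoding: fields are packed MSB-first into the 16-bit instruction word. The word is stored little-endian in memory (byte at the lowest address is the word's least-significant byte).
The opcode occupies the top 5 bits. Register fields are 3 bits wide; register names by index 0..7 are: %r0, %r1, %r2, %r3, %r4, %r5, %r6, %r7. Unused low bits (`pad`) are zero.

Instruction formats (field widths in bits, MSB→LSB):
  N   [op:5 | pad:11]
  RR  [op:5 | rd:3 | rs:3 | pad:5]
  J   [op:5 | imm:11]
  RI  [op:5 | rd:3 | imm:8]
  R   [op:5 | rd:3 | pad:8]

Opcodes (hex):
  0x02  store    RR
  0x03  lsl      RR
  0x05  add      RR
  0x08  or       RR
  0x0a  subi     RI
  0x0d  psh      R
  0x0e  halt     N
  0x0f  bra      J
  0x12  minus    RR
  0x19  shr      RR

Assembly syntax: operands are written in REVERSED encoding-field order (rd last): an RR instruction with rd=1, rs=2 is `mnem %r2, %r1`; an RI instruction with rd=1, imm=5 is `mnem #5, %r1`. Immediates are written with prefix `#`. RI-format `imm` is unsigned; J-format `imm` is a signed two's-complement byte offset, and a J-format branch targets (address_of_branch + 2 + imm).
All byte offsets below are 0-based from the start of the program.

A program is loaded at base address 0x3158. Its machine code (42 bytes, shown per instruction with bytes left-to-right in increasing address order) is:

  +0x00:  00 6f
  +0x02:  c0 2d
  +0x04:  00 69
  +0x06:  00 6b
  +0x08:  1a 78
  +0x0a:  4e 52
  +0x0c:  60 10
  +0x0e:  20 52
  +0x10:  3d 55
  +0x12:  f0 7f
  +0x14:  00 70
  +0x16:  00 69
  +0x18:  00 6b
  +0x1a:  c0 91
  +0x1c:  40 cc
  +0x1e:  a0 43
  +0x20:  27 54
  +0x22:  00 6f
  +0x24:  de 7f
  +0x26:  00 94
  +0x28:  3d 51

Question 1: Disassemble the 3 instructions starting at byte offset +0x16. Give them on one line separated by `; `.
off 0x16: read 00 69 as little → 0x6900
  op=0x6900>>11=0xd ⇒ psh (R)
  rd@[10:8]=0x1 ⇒ %r1
off 0x18: read 00 6b as little → 0x6b00
  op=0x6b00>>11=0xd ⇒ psh (R)
  rd@[10:8]=0x3 ⇒ %r3
off 0x1a: read c0 91 as little → 0x91c0
  op=0x91c0>>11=0x12 ⇒ minus (RR)
  rd@[10:8]=0x1 ⇒ %r1
  rs@[7:5]=0x6 ⇒ %r6

psh %r1; psh %r3; minus %r6, %r1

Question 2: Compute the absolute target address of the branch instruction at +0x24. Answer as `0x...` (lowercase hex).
0x315c

off 0x24: read de 7f as little → 0x7fde
  op=0x7fde>>11=0xf ⇒ bra (J)
  imm: (w>>0)&0x7ff=0x7de (s11→-34) → #-34
  target = base 0x3158 + off 0x24 + 2 + imm -34 = 0x315c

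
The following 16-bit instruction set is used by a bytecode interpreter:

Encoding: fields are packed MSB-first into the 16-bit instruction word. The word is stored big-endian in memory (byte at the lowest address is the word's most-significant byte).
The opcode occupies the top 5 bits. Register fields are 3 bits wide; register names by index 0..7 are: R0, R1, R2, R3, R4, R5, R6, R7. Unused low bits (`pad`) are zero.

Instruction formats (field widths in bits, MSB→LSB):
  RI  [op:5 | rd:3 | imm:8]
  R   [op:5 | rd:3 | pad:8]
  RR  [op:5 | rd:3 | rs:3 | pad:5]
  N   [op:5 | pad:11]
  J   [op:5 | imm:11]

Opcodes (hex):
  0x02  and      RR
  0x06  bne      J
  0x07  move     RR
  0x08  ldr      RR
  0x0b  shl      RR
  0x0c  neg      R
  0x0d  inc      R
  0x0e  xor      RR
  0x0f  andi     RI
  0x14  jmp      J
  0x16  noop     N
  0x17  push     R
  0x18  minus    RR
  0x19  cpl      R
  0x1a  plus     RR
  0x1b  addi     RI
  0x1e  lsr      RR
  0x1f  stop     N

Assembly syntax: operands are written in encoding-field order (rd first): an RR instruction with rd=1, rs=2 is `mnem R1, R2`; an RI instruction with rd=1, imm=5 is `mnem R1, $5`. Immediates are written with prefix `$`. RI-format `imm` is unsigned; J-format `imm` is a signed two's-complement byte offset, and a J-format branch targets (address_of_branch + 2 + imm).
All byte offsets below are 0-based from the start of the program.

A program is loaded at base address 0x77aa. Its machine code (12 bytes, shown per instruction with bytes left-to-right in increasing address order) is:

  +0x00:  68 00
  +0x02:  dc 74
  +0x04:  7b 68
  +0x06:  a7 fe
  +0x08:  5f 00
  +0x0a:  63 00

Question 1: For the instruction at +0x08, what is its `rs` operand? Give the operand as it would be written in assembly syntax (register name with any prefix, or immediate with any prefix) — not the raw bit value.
+0x08: 5f 00 ⇒ word 0x5f00 (big)
  opcode bits[15:11]=0xb: shl/RR
  rd@[10:8]=0x7 ⇒ R7
  rs@[7:5]=0x0 ⇒ R0

R0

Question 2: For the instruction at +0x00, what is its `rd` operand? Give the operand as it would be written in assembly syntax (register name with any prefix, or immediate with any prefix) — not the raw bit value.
R0

off 0x00: read 68 00 as big → 0x6800
  opcode bits[15:11]=0xd: inc/R
  rd@[10:8]=0x0 ⇒ R0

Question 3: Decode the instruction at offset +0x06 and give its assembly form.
@+06  big-endian(a7 fe) = 0xa7fe
  top 5b → 0x14 → jmp [J]
  imm@[10:0]=0x7fe (s11→-2) ⇒ $-2

jmp $-2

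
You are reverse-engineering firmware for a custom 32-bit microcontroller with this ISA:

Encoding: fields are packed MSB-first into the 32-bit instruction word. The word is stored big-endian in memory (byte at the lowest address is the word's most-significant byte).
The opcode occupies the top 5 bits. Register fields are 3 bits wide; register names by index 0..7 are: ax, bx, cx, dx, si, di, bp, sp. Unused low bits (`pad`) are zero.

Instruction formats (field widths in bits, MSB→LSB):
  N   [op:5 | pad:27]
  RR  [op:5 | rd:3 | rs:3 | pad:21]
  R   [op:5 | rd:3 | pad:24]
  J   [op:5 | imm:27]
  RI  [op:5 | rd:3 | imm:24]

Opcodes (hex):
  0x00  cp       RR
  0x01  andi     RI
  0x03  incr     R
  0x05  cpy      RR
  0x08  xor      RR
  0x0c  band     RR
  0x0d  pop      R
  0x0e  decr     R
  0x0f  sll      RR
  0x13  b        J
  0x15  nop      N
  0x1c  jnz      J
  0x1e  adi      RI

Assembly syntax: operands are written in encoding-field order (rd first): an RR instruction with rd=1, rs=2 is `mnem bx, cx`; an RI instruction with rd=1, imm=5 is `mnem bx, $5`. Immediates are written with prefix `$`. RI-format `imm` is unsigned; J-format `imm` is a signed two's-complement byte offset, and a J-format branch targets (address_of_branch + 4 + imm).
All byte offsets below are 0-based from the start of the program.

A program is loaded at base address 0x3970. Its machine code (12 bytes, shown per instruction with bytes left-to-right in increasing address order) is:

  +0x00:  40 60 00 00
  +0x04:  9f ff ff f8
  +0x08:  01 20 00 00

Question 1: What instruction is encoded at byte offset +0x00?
xor ax, dx

[00] 40 60 00 00 → 0x40600000
  opcode bits[31:27]=0x8: xor/RR
  [26:24] rd=0 = ax
  [23:21] rs=3 = dx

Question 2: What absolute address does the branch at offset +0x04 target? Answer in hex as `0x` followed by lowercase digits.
off 0x04: read 9f ff ff f8 as big → 0x9ffffff8
  top 5b → 0x13 → b [J]
  imm: (w>>0)&0x7ffffff=0x7fffff8 (s27→-8) → $-8
  target = base 0x3970 + off 0x04 + 4 + imm -8 = 0x3970

0x3970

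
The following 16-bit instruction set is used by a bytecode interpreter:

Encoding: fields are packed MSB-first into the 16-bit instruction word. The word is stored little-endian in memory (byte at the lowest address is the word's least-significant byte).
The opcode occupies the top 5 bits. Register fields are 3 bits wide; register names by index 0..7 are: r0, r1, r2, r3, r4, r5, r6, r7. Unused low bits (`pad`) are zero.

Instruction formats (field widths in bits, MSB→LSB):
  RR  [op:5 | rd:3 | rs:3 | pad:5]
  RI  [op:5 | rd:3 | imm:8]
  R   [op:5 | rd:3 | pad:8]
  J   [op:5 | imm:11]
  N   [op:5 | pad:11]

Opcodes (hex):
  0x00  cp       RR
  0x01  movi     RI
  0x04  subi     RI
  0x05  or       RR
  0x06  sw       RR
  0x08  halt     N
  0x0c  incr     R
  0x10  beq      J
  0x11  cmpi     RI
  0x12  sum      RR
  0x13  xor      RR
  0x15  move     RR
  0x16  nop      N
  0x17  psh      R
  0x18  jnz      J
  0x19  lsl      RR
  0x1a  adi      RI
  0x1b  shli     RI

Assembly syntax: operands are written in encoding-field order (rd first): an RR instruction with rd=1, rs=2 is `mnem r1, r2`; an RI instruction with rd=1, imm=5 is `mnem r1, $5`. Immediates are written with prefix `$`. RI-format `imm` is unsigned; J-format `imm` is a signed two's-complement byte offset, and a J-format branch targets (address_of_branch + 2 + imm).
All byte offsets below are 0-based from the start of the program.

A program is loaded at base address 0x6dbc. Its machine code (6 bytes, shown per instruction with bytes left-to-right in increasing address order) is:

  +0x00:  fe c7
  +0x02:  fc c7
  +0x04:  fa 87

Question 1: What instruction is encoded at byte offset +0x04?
beq $-6

[04] fa 87 → 0x87fa
  opcode bits[15:11]=0x10: beq/J
  imm: (w>>0)&0x7ff=0x7fa (s11→-6) → $-6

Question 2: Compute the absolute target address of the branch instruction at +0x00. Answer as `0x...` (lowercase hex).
@+00  little-endian(fe c7) = 0xc7fe
  opcode bits[15:11]=0x18: jnz/J
  imm: (w>>0)&0x7ff=0x7fe (s11→-2) → $-2
  target = base 0x6dbc + off 0x00 + 2 + imm -2 = 0x6dbc

0x6dbc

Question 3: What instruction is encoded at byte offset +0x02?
@+02  little-endian(fc c7) = 0xc7fc
  op=0xc7fc>>11=0x18 ⇒ jnz (J)
  imm@[10:0]=0x7fc (s11→-4) ⇒ $-4

jnz $-4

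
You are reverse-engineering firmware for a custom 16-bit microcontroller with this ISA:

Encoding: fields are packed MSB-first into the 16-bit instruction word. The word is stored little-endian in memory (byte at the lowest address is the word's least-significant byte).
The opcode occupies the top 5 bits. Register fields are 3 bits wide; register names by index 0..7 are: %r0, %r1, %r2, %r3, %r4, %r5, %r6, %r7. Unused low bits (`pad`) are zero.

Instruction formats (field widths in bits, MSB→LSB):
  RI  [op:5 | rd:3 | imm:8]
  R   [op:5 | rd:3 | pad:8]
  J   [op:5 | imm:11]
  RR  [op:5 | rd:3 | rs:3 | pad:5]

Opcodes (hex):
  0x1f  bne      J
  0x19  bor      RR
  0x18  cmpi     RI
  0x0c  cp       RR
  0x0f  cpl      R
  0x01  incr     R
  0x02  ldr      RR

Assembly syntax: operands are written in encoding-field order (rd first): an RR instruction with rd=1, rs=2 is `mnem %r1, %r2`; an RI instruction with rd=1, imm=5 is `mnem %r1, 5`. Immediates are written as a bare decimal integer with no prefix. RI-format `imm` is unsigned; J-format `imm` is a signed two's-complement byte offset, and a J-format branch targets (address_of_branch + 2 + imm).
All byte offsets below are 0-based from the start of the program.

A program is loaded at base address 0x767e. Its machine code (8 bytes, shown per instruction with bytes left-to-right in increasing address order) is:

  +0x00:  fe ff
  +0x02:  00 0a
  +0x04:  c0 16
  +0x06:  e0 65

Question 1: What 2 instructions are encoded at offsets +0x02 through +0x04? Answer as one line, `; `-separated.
+0x02: 00 0a ⇒ word 0x0a00 (little)
  op=0x0a00>>11=0x1 ⇒ incr (R)
  rd: (w>>8)&0x7=0x2 → %r2
+0x04: c0 16 ⇒ word 0x16c0 (little)
  op=0x16c0>>11=0x2 ⇒ ldr (RR)
  rd: (w>>8)&0x7=0x6 → %r6
  rs: (w>>5)&0x7=0x6 → %r6

incr %r2; ldr %r6, %r6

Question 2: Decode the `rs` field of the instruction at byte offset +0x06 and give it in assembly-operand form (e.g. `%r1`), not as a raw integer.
[06] e0 65 → 0x65e0
  op=0x65e0>>11=0xc ⇒ cp (RR)
  rd: (w>>8)&0x7=0x5 → %r5
  rs: (w>>5)&0x7=0x7 → %r7

%r7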